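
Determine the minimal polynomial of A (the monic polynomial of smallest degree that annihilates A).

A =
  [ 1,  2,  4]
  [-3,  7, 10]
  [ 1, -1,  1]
x^3 - 9*x^2 + 27*x - 27

The characteristic polynomial is χ_A(x) = (x - 3)^3, so the eigenvalues are known. The minimal polynomial is
  m_A(x) = Π_λ (x − λ)^{k_λ}
where k_λ is the size of the *largest* Jordan block for λ (equivalently, the smallest k with (A − λI)^k v = 0 for every generalised eigenvector v of λ).

  λ = 3: largest Jordan block has size 3, contributing (x − 3)^3

So m_A(x) = (x - 3)^3 = x^3 - 9*x^2 + 27*x - 27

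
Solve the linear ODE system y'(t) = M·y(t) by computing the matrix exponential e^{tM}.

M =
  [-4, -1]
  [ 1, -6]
e^{tM} =
  [t*exp(-5*t) + exp(-5*t), -t*exp(-5*t)]
  [t*exp(-5*t), -t*exp(-5*t) + exp(-5*t)]

Strategy: write M = P · J · P⁻¹ where J is a Jordan canonical form, so e^{tM} = P · e^{tJ} · P⁻¹, and e^{tJ} can be computed block-by-block.

M has Jordan form
J =
  [-5,  1]
  [ 0, -5]
(up to reordering of blocks).

Per-block formulas:
  For a 2×2 Jordan block J_2(-5): exp(t · J_2(-5)) = e^(-5t)·(I + t·N), where N is the 2×2 nilpotent shift.

After assembling e^{tJ} and conjugating by P, we get:

e^{tM} =
  [t*exp(-5*t) + exp(-5*t), -t*exp(-5*t)]
  [t*exp(-5*t), -t*exp(-5*t) + exp(-5*t)]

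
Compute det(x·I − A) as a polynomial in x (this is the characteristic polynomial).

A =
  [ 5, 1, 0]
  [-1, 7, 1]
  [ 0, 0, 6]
x^3 - 18*x^2 + 108*x - 216

Expanding det(x·I − A) (e.g. by cofactor expansion or by noting that A is similar to its Jordan form J, which has the same characteristic polynomial as A) gives
  χ_A(x) = x^3 - 18*x^2 + 108*x - 216
which factors as (x - 6)^3. The eigenvalues (with algebraic multiplicities) are λ = 6 with multiplicity 3.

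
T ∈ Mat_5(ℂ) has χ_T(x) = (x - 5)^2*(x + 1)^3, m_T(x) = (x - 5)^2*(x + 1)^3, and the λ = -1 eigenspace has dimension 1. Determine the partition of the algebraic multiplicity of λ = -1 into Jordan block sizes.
Block sizes for λ = -1: [3]

Step 1 — from the characteristic polynomial, algebraic multiplicity of λ = -1 is 3. From dim ker(T − (-1)·I) = 1, there are exactly 1 Jordan blocks for λ = -1.
Step 2 — from the minimal polynomial, the factor (x + 1)^3 tells us the largest block for λ = -1 has size 3.
Step 3 — with total size 3, 1 blocks, and largest block 3, the block sizes (in nonincreasing order) are [3].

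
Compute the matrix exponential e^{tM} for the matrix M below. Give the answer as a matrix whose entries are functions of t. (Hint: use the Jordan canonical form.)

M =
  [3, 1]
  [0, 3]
e^{tM} =
  [exp(3*t), t*exp(3*t)]
  [0, exp(3*t)]

Strategy: write M = P · J · P⁻¹ where J is a Jordan canonical form, so e^{tM} = P · e^{tJ} · P⁻¹, and e^{tJ} can be computed block-by-block.

M has Jordan form
J =
  [3, 1]
  [0, 3]
(up to reordering of blocks).

Per-block formulas:
  For a 2×2 Jordan block J_2(3): exp(t · J_2(3)) = e^(3t)·(I + t·N), where N is the 2×2 nilpotent shift.

After assembling e^{tJ} and conjugating by P, we get:

e^{tM} =
  [exp(3*t), t*exp(3*t)]
  [0, exp(3*t)]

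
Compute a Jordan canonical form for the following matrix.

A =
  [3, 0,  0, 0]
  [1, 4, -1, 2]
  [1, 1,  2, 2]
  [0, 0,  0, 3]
J_2(3) ⊕ J_1(3) ⊕ J_1(3)

The characteristic polynomial is
  det(x·I − A) = x^4 - 12*x^3 + 54*x^2 - 108*x + 81 = (x - 3)^4

Eigenvalues and multiplicities (the geometric multiplicity of λ is n − rank(A − λI), which equals the number of Jordan blocks for λ):
  λ = 3: algebraic multiplicity = 4, geometric multiplicity = 3

Determining the block sizes for each eigenvalue:
  λ = 3: 3 blocks summing to 4 forces exactly one block of size 2 and the rest size 1 → block sizes [2, 1, 1]

Assembling the blocks gives a Jordan form
J =
  [3, 1, 0, 0]
  [0, 3, 0, 0]
  [0, 0, 3, 0]
  [0, 0, 0, 3]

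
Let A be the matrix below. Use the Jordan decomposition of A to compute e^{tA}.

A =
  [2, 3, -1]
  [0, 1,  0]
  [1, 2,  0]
e^{tA} =
  [t*exp(t) + exp(t), t^2*exp(t)/2 + 3*t*exp(t), -t*exp(t)]
  [0, exp(t), 0]
  [t*exp(t), t^2*exp(t)/2 + 2*t*exp(t), -t*exp(t) + exp(t)]

Strategy: write A = P · J · P⁻¹ where J is a Jordan canonical form, so e^{tA} = P · e^{tJ} · P⁻¹, and e^{tJ} can be computed block-by-block.

A has Jordan form
J =
  [1, 1, 0]
  [0, 1, 1]
  [0, 0, 1]
(up to reordering of blocks).

Per-block formulas:
  For a 3×3 Jordan block J_3(1): exp(t · J_3(1)) = e^(1t)·(I + t·N + (t^2/2)·N^2), where N is the 3×3 nilpotent shift.

After assembling e^{tJ} and conjugating by P, we get:

e^{tA} =
  [t*exp(t) + exp(t), t^2*exp(t)/2 + 3*t*exp(t), -t*exp(t)]
  [0, exp(t), 0]
  [t*exp(t), t^2*exp(t)/2 + 2*t*exp(t), -t*exp(t) + exp(t)]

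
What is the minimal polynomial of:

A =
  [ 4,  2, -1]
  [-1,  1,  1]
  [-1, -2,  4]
x^2 - 6*x + 9

The characteristic polynomial is χ_A(x) = (x - 3)^3, so the eigenvalues are known. The minimal polynomial is
  m_A(x) = Π_λ (x − λ)^{k_λ}
where k_λ is the size of the *largest* Jordan block for λ (equivalently, the smallest k with (A − λI)^k v = 0 for every generalised eigenvector v of λ).

  λ = 3: largest Jordan block has size 2, contributing (x − 3)^2

So m_A(x) = (x - 3)^2 = x^2 - 6*x + 9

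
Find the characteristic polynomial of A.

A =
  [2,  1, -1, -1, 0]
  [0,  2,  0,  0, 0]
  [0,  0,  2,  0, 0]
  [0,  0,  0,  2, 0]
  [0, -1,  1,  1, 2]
x^5 - 10*x^4 + 40*x^3 - 80*x^2 + 80*x - 32

Expanding det(x·I − A) (e.g. by cofactor expansion or by noting that A is similar to its Jordan form J, which has the same characteristic polynomial as A) gives
  χ_A(x) = x^5 - 10*x^4 + 40*x^3 - 80*x^2 + 80*x - 32
which factors as (x - 2)^5. The eigenvalues (with algebraic multiplicities) are λ = 2 with multiplicity 5.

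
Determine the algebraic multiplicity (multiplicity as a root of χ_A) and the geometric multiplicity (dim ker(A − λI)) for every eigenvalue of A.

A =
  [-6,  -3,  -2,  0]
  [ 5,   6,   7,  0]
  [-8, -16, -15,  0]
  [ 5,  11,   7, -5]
λ = -5: alg = 4, geom = 2

Step 1 — factor the characteristic polynomial to read off the algebraic multiplicities:
  χ_A(x) = (x + 5)^4

Step 2 — compute geometric multiplicities via the rank-nullity identity g(λ) = n − rank(A − λI):
  rank(A − (-5)·I) = 2, so dim ker(A − (-5)·I) = n − 2 = 2

Summary:
  λ = -5: algebraic multiplicity = 4, geometric multiplicity = 2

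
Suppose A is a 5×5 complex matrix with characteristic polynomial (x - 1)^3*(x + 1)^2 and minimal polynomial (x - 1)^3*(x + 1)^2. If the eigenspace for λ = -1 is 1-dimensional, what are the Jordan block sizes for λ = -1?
Block sizes for λ = -1: [2]

Step 1 — from the characteristic polynomial, algebraic multiplicity of λ = -1 is 2. From dim ker(A − (-1)·I) = 1, there are exactly 1 Jordan blocks for λ = -1.
Step 2 — from the minimal polynomial, the factor (x + 1)^2 tells us the largest block for λ = -1 has size 2.
Step 3 — with total size 2, 1 blocks, and largest block 2, the block sizes (in nonincreasing order) are [2].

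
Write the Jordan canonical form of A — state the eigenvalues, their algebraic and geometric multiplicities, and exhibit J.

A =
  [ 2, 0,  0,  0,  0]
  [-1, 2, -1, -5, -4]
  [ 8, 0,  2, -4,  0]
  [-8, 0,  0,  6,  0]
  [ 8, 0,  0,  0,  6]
J_2(2) ⊕ J_1(2) ⊕ J_1(6) ⊕ J_1(6)

The characteristic polynomial is
  det(x·I − A) = x^5 - 18*x^4 + 120*x^3 - 368*x^2 + 528*x - 288 = (x - 6)^2*(x - 2)^3

Eigenvalues and multiplicities (the geometric multiplicity of λ is n − rank(A − λI), which equals the number of Jordan blocks for λ):
  λ = 2: algebraic multiplicity = 3, geometric multiplicity = 2
  λ = 6: algebraic multiplicity = 2, geometric multiplicity = 2

Determining the block sizes for each eigenvalue:
  λ = 2: 2 blocks summing to 3 forces exactly one block of size 2 and the rest size 1 → block sizes [2, 1]
  λ = 6: gm = am = 2, so every block has size 1 → block sizes [1, 1]

Assembling the blocks gives a Jordan form
J =
  [2, 1, 0, 0, 0]
  [0, 2, 0, 0, 0]
  [0, 0, 2, 0, 0]
  [0, 0, 0, 6, 0]
  [0, 0, 0, 0, 6]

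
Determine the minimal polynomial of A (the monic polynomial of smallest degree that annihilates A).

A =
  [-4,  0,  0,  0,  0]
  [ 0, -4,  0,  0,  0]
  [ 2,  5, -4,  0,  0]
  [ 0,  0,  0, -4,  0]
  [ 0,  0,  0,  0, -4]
x^2 + 8*x + 16

The characteristic polynomial is χ_A(x) = (x + 4)^5, so the eigenvalues are known. The minimal polynomial is
  m_A(x) = Π_λ (x − λ)^{k_λ}
where k_λ is the size of the *largest* Jordan block for λ (equivalently, the smallest k with (A − λI)^k v = 0 for every generalised eigenvector v of λ).

  λ = -4: largest Jordan block has size 2, contributing (x + 4)^2

So m_A(x) = (x + 4)^2 = x^2 + 8*x + 16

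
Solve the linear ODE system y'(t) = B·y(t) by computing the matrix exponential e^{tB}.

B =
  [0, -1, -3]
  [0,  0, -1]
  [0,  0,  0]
e^{tB} =
  [1, -t, t^2/2 - 3*t]
  [0, 1, -t]
  [0, 0, 1]

Strategy: write B = P · J · P⁻¹ where J is a Jordan canonical form, so e^{tB} = P · e^{tJ} · P⁻¹, and e^{tJ} can be computed block-by-block.

B has Jordan form
J =
  [0, 1, 0]
  [0, 0, 1]
  [0, 0, 0]
(up to reordering of blocks).

Per-block formulas:
  For a 3×3 Jordan block J_3(0): exp(t · J_3(0)) = e^(0t)·(I + t·N + (t^2/2)·N^2), where N is the 3×3 nilpotent shift.

After assembling e^{tJ} and conjugating by P, we get:

e^{tB} =
  [1, -t, t^2/2 - 3*t]
  [0, 1, -t]
  [0, 0, 1]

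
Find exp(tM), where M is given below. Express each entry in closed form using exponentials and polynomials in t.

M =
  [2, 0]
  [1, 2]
e^{tM} =
  [exp(2*t), 0]
  [t*exp(2*t), exp(2*t)]

Strategy: write M = P · J · P⁻¹ where J is a Jordan canonical form, so e^{tM} = P · e^{tJ} · P⁻¹, and e^{tJ} can be computed block-by-block.

M has Jordan form
J =
  [2, 1]
  [0, 2]
(up to reordering of blocks).

Per-block formulas:
  For a 2×2 Jordan block J_2(2): exp(t · J_2(2)) = e^(2t)·(I + t·N), where N is the 2×2 nilpotent shift.

After assembling e^{tJ} and conjugating by P, we get:

e^{tM} =
  [exp(2*t), 0]
  [t*exp(2*t), exp(2*t)]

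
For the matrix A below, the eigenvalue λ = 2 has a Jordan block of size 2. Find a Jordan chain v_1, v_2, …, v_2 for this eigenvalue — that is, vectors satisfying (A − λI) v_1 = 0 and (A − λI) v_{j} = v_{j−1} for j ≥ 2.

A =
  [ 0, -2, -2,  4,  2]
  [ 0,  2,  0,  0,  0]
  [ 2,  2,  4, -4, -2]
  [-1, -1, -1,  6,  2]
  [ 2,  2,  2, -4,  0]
A Jordan chain for λ = 2 of length 2:
v_1 = (-2, 0, 2, -1, 2)ᵀ
v_2 = (1, 0, 0, 0, 0)ᵀ

Let N = A − (2)·I. We want v_2 with N^2 v_2 = 0 but N^1 v_2 ≠ 0; then v_{j-1} := N · v_j for j = 2, …, 2.

Pick v_2 = (1, 0, 0, 0, 0)ᵀ.
Then v_1 = N · v_2 = (-2, 0, 2, -1, 2)ᵀ.

Sanity check: (A − (2)·I) v_1 = (0, 0, 0, 0, 0)ᵀ = 0. ✓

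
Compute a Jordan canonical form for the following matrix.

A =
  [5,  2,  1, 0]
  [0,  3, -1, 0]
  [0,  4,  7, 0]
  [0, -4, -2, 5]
J_2(5) ⊕ J_1(5) ⊕ J_1(5)

The characteristic polynomial is
  det(x·I − A) = x^4 - 20*x^3 + 150*x^2 - 500*x + 625 = (x - 5)^4

Eigenvalues and multiplicities (the geometric multiplicity of λ is n − rank(A − λI), which equals the number of Jordan blocks for λ):
  λ = 5: algebraic multiplicity = 4, geometric multiplicity = 3

Determining the block sizes for each eigenvalue:
  λ = 5: 3 blocks summing to 4 forces exactly one block of size 2 and the rest size 1 → block sizes [2, 1, 1]

Assembling the blocks gives a Jordan form
J =
  [5, 1, 0, 0]
  [0, 5, 0, 0]
  [0, 0, 5, 0]
  [0, 0, 0, 5]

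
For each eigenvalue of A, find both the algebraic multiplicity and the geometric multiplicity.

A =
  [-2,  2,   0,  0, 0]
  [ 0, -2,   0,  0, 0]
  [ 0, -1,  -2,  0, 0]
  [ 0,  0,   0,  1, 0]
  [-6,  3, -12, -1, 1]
λ = -2: alg = 3, geom = 2; λ = 1: alg = 2, geom = 1

Step 1 — factor the characteristic polynomial to read off the algebraic multiplicities:
  χ_A(x) = (x - 1)^2*(x + 2)^3

Step 2 — compute geometric multiplicities via the rank-nullity identity g(λ) = n − rank(A − λI):
  rank(A − (-2)·I) = 3, so dim ker(A − (-2)·I) = n − 3 = 2
  rank(A − (1)·I) = 4, so dim ker(A − (1)·I) = n − 4 = 1

Summary:
  λ = -2: algebraic multiplicity = 3, geometric multiplicity = 2
  λ = 1: algebraic multiplicity = 2, geometric multiplicity = 1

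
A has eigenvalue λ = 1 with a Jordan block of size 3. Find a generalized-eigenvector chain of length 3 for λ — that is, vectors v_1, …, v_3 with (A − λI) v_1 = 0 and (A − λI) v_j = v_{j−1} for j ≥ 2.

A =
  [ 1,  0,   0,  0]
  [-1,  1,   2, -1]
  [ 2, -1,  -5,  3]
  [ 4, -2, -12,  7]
A Jordan chain for λ = 1 of length 3:
v_1 = (0, 0, 1, 2)ᵀ
v_2 = (0, -1, 2, 4)ᵀ
v_3 = (1, 0, 0, 0)ᵀ

Let N = A − (1)·I. We want v_3 with N^3 v_3 = 0 but N^2 v_3 ≠ 0; then v_{j-1} := N · v_j for j = 3, …, 2.

Pick v_3 = (1, 0, 0, 0)ᵀ.
Then v_2 = N · v_3 = (0, -1, 2, 4)ᵀ.
Then v_1 = N · v_2 = (0, 0, 1, 2)ᵀ.

Sanity check: (A − (1)·I) v_1 = (0, 0, 0, 0)ᵀ = 0. ✓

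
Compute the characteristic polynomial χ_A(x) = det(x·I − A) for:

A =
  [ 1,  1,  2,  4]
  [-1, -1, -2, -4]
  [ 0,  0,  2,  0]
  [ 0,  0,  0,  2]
x^4 - 4*x^3 + 4*x^2

Expanding det(x·I − A) (e.g. by cofactor expansion or by noting that A is similar to its Jordan form J, which has the same characteristic polynomial as A) gives
  χ_A(x) = x^4 - 4*x^3 + 4*x^2
which factors as x^2*(x - 2)^2. The eigenvalues (with algebraic multiplicities) are λ = 0 with multiplicity 2, λ = 2 with multiplicity 2.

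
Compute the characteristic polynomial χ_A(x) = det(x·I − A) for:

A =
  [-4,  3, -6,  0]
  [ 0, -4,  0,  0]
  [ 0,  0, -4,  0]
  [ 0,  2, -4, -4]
x^4 + 16*x^3 + 96*x^2 + 256*x + 256

Expanding det(x·I − A) (e.g. by cofactor expansion or by noting that A is similar to its Jordan form J, which has the same characteristic polynomial as A) gives
  χ_A(x) = x^4 + 16*x^3 + 96*x^2 + 256*x + 256
which factors as (x + 4)^4. The eigenvalues (with algebraic multiplicities) are λ = -4 with multiplicity 4.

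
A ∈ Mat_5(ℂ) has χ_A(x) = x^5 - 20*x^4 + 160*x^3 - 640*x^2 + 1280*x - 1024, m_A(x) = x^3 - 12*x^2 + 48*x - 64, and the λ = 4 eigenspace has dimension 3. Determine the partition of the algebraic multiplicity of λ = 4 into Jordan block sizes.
Block sizes for λ = 4: [3, 1, 1]

Step 1 — from the characteristic polynomial, algebraic multiplicity of λ = 4 is 5. From dim ker(A − (4)·I) = 3, there are exactly 3 Jordan blocks for λ = 4.
Step 2 — from the minimal polynomial, the factor (x − 4)^3 tells us the largest block for λ = 4 has size 3.
Step 3 — with total size 5, 3 blocks, and largest block 3, the block sizes (in nonincreasing order) are [3, 1, 1].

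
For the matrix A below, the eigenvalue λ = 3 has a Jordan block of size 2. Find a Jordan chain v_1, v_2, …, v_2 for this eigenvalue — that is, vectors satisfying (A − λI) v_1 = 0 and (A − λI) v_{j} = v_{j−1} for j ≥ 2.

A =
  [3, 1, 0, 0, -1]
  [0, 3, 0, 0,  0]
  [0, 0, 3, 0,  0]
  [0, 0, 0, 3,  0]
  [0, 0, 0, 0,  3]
A Jordan chain for λ = 3 of length 2:
v_1 = (1, 0, 0, 0, 0)ᵀ
v_2 = (0, 1, 0, 0, 0)ᵀ

Let N = A − (3)·I. We want v_2 with N^2 v_2 = 0 but N^1 v_2 ≠ 0; then v_{j-1} := N · v_j for j = 2, …, 2.

Pick v_2 = (0, 1, 0, 0, 0)ᵀ.
Then v_1 = N · v_2 = (1, 0, 0, 0, 0)ᵀ.

Sanity check: (A − (3)·I) v_1 = (0, 0, 0, 0, 0)ᵀ = 0. ✓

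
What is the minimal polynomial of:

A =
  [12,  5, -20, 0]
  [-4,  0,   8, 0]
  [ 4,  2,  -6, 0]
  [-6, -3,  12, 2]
x^2 - 4*x + 4

The characteristic polynomial is χ_A(x) = (x - 2)^4, so the eigenvalues are known. The minimal polynomial is
  m_A(x) = Π_λ (x − λ)^{k_λ}
where k_λ is the size of the *largest* Jordan block for λ (equivalently, the smallest k with (A − λI)^k v = 0 for every generalised eigenvector v of λ).

  λ = 2: largest Jordan block has size 2, contributing (x − 2)^2

So m_A(x) = (x - 2)^2 = x^2 - 4*x + 4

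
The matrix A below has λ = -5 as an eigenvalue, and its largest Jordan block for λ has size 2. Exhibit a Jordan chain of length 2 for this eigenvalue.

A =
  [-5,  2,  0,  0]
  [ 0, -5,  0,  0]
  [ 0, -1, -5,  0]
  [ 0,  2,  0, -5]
A Jordan chain for λ = -5 of length 2:
v_1 = (2, 0, -1, 2)ᵀ
v_2 = (0, 1, 0, 0)ᵀ

Let N = A − (-5)·I. We want v_2 with N^2 v_2 = 0 but N^1 v_2 ≠ 0; then v_{j-1} := N · v_j for j = 2, …, 2.

Pick v_2 = (0, 1, 0, 0)ᵀ.
Then v_1 = N · v_2 = (2, 0, -1, 2)ᵀ.

Sanity check: (A − (-5)·I) v_1 = (0, 0, 0, 0)ᵀ = 0. ✓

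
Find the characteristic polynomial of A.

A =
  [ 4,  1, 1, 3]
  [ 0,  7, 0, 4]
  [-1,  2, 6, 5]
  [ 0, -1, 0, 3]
x^4 - 20*x^3 + 150*x^2 - 500*x + 625

Expanding det(x·I − A) (e.g. by cofactor expansion or by noting that A is similar to its Jordan form J, which has the same characteristic polynomial as A) gives
  χ_A(x) = x^4 - 20*x^3 + 150*x^2 - 500*x + 625
which factors as (x - 5)^4. The eigenvalues (with algebraic multiplicities) are λ = 5 with multiplicity 4.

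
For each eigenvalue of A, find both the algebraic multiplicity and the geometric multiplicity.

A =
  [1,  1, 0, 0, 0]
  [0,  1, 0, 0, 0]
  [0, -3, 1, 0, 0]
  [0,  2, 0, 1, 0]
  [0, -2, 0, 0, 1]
λ = 1: alg = 5, geom = 4

Step 1 — factor the characteristic polynomial to read off the algebraic multiplicities:
  χ_A(x) = (x - 1)^5

Step 2 — compute geometric multiplicities via the rank-nullity identity g(λ) = n − rank(A − λI):
  rank(A − (1)·I) = 1, so dim ker(A − (1)·I) = n − 1 = 4

Summary:
  λ = 1: algebraic multiplicity = 5, geometric multiplicity = 4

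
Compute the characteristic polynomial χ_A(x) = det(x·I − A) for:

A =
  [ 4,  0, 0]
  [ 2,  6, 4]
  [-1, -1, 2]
x^3 - 12*x^2 + 48*x - 64

Expanding det(x·I − A) (e.g. by cofactor expansion or by noting that A is similar to its Jordan form J, which has the same characteristic polynomial as A) gives
  χ_A(x) = x^3 - 12*x^2 + 48*x - 64
which factors as (x - 4)^3. The eigenvalues (with algebraic multiplicities) are λ = 4 with multiplicity 3.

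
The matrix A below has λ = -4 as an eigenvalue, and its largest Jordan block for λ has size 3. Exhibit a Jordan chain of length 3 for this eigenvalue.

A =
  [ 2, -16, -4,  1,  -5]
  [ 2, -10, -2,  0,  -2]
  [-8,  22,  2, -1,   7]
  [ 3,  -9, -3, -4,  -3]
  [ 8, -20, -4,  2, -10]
A Jordan chain for λ = -4 of length 3:
v_1 = (-1, 0, 1, 0, -2)ᵀ
v_2 = (6, 2, -8, 3, 8)ᵀ
v_3 = (1, 0, 0, 0, 0)ᵀ

Let N = A − (-4)·I. We want v_3 with N^3 v_3 = 0 but N^2 v_3 ≠ 0; then v_{j-1} := N · v_j for j = 3, …, 2.

Pick v_3 = (1, 0, 0, 0, 0)ᵀ.
Then v_2 = N · v_3 = (6, 2, -8, 3, 8)ᵀ.
Then v_1 = N · v_2 = (-1, 0, 1, 0, -2)ᵀ.

Sanity check: (A − (-4)·I) v_1 = (0, 0, 0, 0, 0)ᵀ = 0. ✓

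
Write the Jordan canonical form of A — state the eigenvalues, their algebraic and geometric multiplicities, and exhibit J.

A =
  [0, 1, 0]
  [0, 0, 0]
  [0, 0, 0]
J_2(0) ⊕ J_1(0)

The characteristic polynomial is
  det(x·I − A) = x^3

Eigenvalues and multiplicities (the geometric multiplicity of λ is n − rank(A − λI), which equals the number of Jordan blocks for λ):
  λ = 0: algebraic multiplicity = 3, geometric multiplicity = 2

Determining the block sizes for each eigenvalue:
  λ = 0: 2 blocks summing to 3 forces exactly one block of size 2 and the rest size 1 → block sizes [2, 1]

Assembling the blocks gives a Jordan form
J =
  [0, 1, 0]
  [0, 0, 0]
  [0, 0, 0]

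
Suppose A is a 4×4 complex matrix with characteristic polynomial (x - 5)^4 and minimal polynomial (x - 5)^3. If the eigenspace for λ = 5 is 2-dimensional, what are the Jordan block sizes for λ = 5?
Block sizes for λ = 5: [3, 1]

Step 1 — from the characteristic polynomial, algebraic multiplicity of λ = 5 is 4. From dim ker(A − (5)·I) = 2, there are exactly 2 Jordan blocks for λ = 5.
Step 2 — from the minimal polynomial, the factor (x − 5)^3 tells us the largest block for λ = 5 has size 3.
Step 3 — with total size 4, 2 blocks, and largest block 3, the block sizes (in nonincreasing order) are [3, 1].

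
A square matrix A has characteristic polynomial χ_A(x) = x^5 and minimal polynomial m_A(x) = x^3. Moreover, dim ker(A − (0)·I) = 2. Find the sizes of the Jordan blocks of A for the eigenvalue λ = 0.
Block sizes for λ = 0: [3, 2]

Step 1 — from the characteristic polynomial, algebraic multiplicity of λ = 0 is 5. From dim ker(A − (0)·I) = 2, there are exactly 2 Jordan blocks for λ = 0.
Step 2 — from the minimal polynomial, the factor (x − 0)^3 tells us the largest block for λ = 0 has size 3.
Step 3 — with total size 5, 2 blocks, and largest block 3, the block sizes (in nonincreasing order) are [3, 2].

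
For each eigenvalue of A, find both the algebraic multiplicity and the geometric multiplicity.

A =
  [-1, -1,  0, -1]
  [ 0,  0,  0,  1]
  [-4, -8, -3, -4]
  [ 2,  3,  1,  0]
λ = -1: alg = 4, geom = 2

Step 1 — factor the characteristic polynomial to read off the algebraic multiplicities:
  χ_A(x) = (x + 1)^4

Step 2 — compute geometric multiplicities via the rank-nullity identity g(λ) = n − rank(A − λI):
  rank(A − (-1)·I) = 2, so dim ker(A − (-1)·I) = n − 2 = 2

Summary:
  λ = -1: algebraic multiplicity = 4, geometric multiplicity = 2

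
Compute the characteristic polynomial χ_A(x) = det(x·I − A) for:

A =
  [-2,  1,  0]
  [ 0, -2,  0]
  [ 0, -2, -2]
x^3 + 6*x^2 + 12*x + 8

Expanding det(x·I − A) (e.g. by cofactor expansion or by noting that A is similar to its Jordan form J, which has the same characteristic polynomial as A) gives
  χ_A(x) = x^3 + 6*x^2 + 12*x + 8
which factors as (x + 2)^3. The eigenvalues (with algebraic multiplicities) are λ = -2 with multiplicity 3.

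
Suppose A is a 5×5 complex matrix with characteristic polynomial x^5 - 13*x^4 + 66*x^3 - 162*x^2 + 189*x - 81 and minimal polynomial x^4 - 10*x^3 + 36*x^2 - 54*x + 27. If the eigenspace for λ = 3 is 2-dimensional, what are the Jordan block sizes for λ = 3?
Block sizes for λ = 3: [3, 1]

Step 1 — from the characteristic polynomial, algebraic multiplicity of λ = 3 is 4. From dim ker(A − (3)·I) = 2, there are exactly 2 Jordan blocks for λ = 3.
Step 2 — from the minimal polynomial, the factor (x − 3)^3 tells us the largest block for λ = 3 has size 3.
Step 3 — with total size 4, 2 blocks, and largest block 3, the block sizes (in nonincreasing order) are [3, 1].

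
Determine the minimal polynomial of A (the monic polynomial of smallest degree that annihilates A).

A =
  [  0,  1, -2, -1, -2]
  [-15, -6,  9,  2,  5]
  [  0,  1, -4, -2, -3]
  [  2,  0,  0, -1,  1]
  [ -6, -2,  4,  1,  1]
x^3 + 6*x^2 + 12*x + 8

The characteristic polynomial is χ_A(x) = (x + 2)^5, so the eigenvalues are known. The minimal polynomial is
  m_A(x) = Π_λ (x − λ)^{k_λ}
where k_λ is the size of the *largest* Jordan block for λ (equivalently, the smallest k with (A − λI)^k v = 0 for every generalised eigenvector v of λ).

  λ = -2: largest Jordan block has size 3, contributing (x + 2)^3

So m_A(x) = (x + 2)^3 = x^3 + 6*x^2 + 12*x + 8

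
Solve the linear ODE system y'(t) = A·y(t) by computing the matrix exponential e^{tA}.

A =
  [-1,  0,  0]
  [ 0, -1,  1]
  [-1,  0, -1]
e^{tA} =
  [exp(-t), 0, 0]
  [-t^2*exp(-t)/2, exp(-t), t*exp(-t)]
  [-t*exp(-t), 0, exp(-t)]

Strategy: write A = P · J · P⁻¹ where J is a Jordan canonical form, so e^{tA} = P · e^{tJ} · P⁻¹, and e^{tJ} can be computed block-by-block.

A has Jordan form
J =
  [-1,  1,  0]
  [ 0, -1,  1]
  [ 0,  0, -1]
(up to reordering of blocks).

Per-block formulas:
  For a 3×3 Jordan block J_3(-1): exp(t · J_3(-1)) = e^(-1t)·(I + t·N + (t^2/2)·N^2), where N is the 3×3 nilpotent shift.

After assembling e^{tJ} and conjugating by P, we get:

e^{tA} =
  [exp(-t), 0, 0]
  [-t^2*exp(-t)/2, exp(-t), t*exp(-t)]
  [-t*exp(-t), 0, exp(-t)]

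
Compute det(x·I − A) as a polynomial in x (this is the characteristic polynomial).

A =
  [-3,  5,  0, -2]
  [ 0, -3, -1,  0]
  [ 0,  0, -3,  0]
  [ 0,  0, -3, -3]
x^4 + 12*x^3 + 54*x^2 + 108*x + 81

Expanding det(x·I − A) (e.g. by cofactor expansion or by noting that A is similar to its Jordan form J, which has the same characteristic polynomial as A) gives
  χ_A(x) = x^4 + 12*x^3 + 54*x^2 + 108*x + 81
which factors as (x + 3)^4. The eigenvalues (with algebraic multiplicities) are λ = -3 with multiplicity 4.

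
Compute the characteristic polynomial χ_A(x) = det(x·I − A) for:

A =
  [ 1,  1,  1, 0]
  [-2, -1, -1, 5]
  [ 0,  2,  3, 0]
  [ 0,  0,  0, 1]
x^4 - 4*x^3 + 6*x^2 - 4*x + 1

Expanding det(x·I − A) (e.g. by cofactor expansion or by noting that A is similar to its Jordan form J, which has the same characteristic polynomial as A) gives
  χ_A(x) = x^4 - 4*x^3 + 6*x^2 - 4*x + 1
which factors as (x - 1)^4. The eigenvalues (with algebraic multiplicities) are λ = 1 with multiplicity 4.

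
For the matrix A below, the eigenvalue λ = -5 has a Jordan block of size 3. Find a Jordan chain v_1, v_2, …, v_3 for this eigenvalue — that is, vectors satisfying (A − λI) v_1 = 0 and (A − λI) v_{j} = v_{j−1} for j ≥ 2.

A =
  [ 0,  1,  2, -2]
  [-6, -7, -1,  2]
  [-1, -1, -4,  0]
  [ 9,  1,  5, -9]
A Jordan chain for λ = -5 of length 3:
v_1 = (-1, 1, 0, -2)ᵀ
v_2 = (5, -6, -1, 9)ᵀ
v_3 = (1, 0, 0, 0)ᵀ

Let N = A − (-5)·I. We want v_3 with N^3 v_3 = 0 but N^2 v_3 ≠ 0; then v_{j-1} := N · v_j for j = 3, …, 2.

Pick v_3 = (1, 0, 0, 0)ᵀ.
Then v_2 = N · v_3 = (5, -6, -1, 9)ᵀ.
Then v_1 = N · v_2 = (-1, 1, 0, -2)ᵀ.

Sanity check: (A − (-5)·I) v_1 = (0, 0, 0, 0)ᵀ = 0. ✓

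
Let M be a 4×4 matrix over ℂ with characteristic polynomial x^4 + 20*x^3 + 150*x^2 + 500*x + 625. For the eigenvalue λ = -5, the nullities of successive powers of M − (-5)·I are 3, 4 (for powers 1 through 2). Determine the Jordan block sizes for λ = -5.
Block sizes for λ = -5: [2, 1, 1]

From the dimensions of kernels of powers, the number of Jordan blocks of size at least j is d_j − d_{j−1} where d_j = dim ker(N^j) (with d_0 = 0). Computing the differences gives [3, 1].
The number of blocks of size exactly k is (#blocks of size ≥ k) − (#blocks of size ≥ k + 1), so the partition is: 2 block(s) of size 1, 1 block(s) of size 2.
In nonincreasing order the block sizes are [2, 1, 1].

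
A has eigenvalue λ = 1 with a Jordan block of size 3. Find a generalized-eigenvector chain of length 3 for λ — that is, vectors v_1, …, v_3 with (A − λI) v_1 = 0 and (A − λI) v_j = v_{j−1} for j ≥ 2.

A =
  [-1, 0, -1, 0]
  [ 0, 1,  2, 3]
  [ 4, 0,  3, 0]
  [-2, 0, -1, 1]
A Jordan chain for λ = 1 of length 3:
v_1 = (0, 2, 0, 0)ᵀ
v_2 = (-2, 0, 4, -2)ᵀ
v_3 = (1, 0, 0, 0)ᵀ

Let N = A − (1)·I. We want v_3 with N^3 v_3 = 0 but N^2 v_3 ≠ 0; then v_{j-1} := N · v_j for j = 3, …, 2.

Pick v_3 = (1, 0, 0, 0)ᵀ.
Then v_2 = N · v_3 = (-2, 0, 4, -2)ᵀ.
Then v_1 = N · v_2 = (0, 2, 0, 0)ᵀ.

Sanity check: (A − (1)·I) v_1 = (0, 0, 0, 0)ᵀ = 0. ✓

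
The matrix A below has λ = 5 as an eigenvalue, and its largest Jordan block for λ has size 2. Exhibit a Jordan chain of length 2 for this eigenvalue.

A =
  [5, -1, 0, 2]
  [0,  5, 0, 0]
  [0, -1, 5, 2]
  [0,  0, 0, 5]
A Jordan chain for λ = 5 of length 2:
v_1 = (-1, 0, -1, 0)ᵀ
v_2 = (0, 1, 0, 0)ᵀ

Let N = A − (5)·I. We want v_2 with N^2 v_2 = 0 but N^1 v_2 ≠ 0; then v_{j-1} := N · v_j for j = 2, …, 2.

Pick v_2 = (0, 1, 0, 0)ᵀ.
Then v_1 = N · v_2 = (-1, 0, -1, 0)ᵀ.

Sanity check: (A − (5)·I) v_1 = (0, 0, 0, 0)ᵀ = 0. ✓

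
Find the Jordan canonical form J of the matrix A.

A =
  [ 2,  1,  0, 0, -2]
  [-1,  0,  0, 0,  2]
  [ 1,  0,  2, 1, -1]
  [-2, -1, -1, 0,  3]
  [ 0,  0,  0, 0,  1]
J_2(1) ⊕ J_2(1) ⊕ J_1(1)

The characteristic polynomial is
  det(x·I − A) = x^5 - 5*x^4 + 10*x^3 - 10*x^2 + 5*x - 1 = (x - 1)^5

Eigenvalues and multiplicities (the geometric multiplicity of λ is n − rank(A − λI), which equals the number of Jordan blocks for λ):
  λ = 1: algebraic multiplicity = 5, geometric multiplicity = 3

Determining the block sizes for each eigenvalue:
  λ = 1: with am = 5 and gm = 3, the partition is not yet determined (e.g. several partitions of 5 into 3 parts exist). Let N = A − (1)·I. Computing rank(N^1) = 2, rank(N^2) = 0; the number of blocks of size ≥ j is rank(N^{j−1}) − rank(N^j), giving [3, 2]. So we have 2 block(s) of size 2, 1 block(s) of size 1 → block sizes [2, 2, 1]

Assembling the blocks gives a Jordan form
J =
  [1, 1, 0, 0, 0]
  [0, 1, 0, 0, 0]
  [0, 0, 1, 1, 0]
  [0, 0, 0, 1, 0]
  [0, 0, 0, 0, 1]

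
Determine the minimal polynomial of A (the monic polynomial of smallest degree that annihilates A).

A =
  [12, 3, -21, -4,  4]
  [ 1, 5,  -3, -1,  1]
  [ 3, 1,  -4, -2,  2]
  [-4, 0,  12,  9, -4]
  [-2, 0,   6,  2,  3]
x^3 - 15*x^2 + 75*x - 125

The characteristic polynomial is χ_A(x) = (x - 5)^5, so the eigenvalues are known. The minimal polynomial is
  m_A(x) = Π_λ (x − λ)^{k_λ}
where k_λ is the size of the *largest* Jordan block for λ (equivalently, the smallest k with (A − λI)^k v = 0 for every generalised eigenvector v of λ).

  λ = 5: largest Jordan block has size 3, contributing (x − 5)^3

So m_A(x) = (x - 5)^3 = x^3 - 15*x^2 + 75*x - 125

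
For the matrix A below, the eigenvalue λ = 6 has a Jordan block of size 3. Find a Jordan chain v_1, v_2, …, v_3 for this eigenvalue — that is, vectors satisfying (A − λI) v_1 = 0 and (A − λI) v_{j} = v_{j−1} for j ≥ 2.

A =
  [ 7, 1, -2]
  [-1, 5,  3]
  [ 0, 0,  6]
A Jordan chain for λ = 6 of length 3:
v_1 = (1, -1, 0)ᵀ
v_2 = (-2, 3, 0)ᵀ
v_3 = (0, 0, 1)ᵀ

Let N = A − (6)·I. We want v_3 with N^3 v_3 = 0 but N^2 v_3 ≠ 0; then v_{j-1} := N · v_j for j = 3, …, 2.

Pick v_3 = (0, 0, 1)ᵀ.
Then v_2 = N · v_3 = (-2, 3, 0)ᵀ.
Then v_1 = N · v_2 = (1, -1, 0)ᵀ.

Sanity check: (A − (6)·I) v_1 = (0, 0, 0)ᵀ = 0. ✓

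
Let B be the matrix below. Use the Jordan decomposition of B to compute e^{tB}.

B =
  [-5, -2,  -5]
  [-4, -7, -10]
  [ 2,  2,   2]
e^{tB} =
  [-exp(-3*t) + 2*exp(-4*t), -2*exp(-3*t) + 2*exp(-4*t), -5*exp(-3*t) + 5*exp(-4*t)]
  [-4*exp(-3*t) + 4*exp(-4*t), -3*exp(-3*t) + 4*exp(-4*t), -10*exp(-3*t) + 10*exp(-4*t)]
  [2*exp(-3*t) - 2*exp(-4*t), 2*exp(-3*t) - 2*exp(-4*t), 6*exp(-3*t) - 5*exp(-4*t)]

Strategy: write B = P · J · P⁻¹ where J is a Jordan canonical form, so e^{tB} = P · e^{tJ} · P⁻¹, and e^{tJ} can be computed block-by-block.

B has Jordan form
J =
  [-4,  0,  0]
  [ 0, -3,  0]
  [ 0,  0, -3]
(up to reordering of blocks).

Per-block formulas:
  For a 1×1 block at λ = -4: exp(t · [-4]) = [e^(-4t)].
  For a 1×1 block at λ = -3: exp(t · [-3]) = [e^(-3t)].

After assembling e^{tJ} and conjugating by P, we get:

e^{tB} =
  [-exp(-3*t) + 2*exp(-4*t), -2*exp(-3*t) + 2*exp(-4*t), -5*exp(-3*t) + 5*exp(-4*t)]
  [-4*exp(-3*t) + 4*exp(-4*t), -3*exp(-3*t) + 4*exp(-4*t), -10*exp(-3*t) + 10*exp(-4*t)]
  [2*exp(-3*t) - 2*exp(-4*t), 2*exp(-3*t) - 2*exp(-4*t), 6*exp(-3*t) - 5*exp(-4*t)]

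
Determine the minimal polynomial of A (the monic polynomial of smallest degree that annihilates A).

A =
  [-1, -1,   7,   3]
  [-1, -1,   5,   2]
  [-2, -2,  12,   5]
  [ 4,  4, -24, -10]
x^2

The characteristic polynomial is χ_A(x) = x^4, so the eigenvalues are known. The minimal polynomial is
  m_A(x) = Π_λ (x − λ)^{k_λ}
where k_λ is the size of the *largest* Jordan block for λ (equivalently, the smallest k with (A − λI)^k v = 0 for every generalised eigenvector v of λ).

  λ = 0: largest Jordan block has size 2, contributing (x − 0)^2

So m_A(x) = x^2 = x^2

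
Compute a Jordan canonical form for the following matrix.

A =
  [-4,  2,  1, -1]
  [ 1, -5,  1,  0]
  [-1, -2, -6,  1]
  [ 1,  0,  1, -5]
J_3(-5) ⊕ J_1(-5)

The characteristic polynomial is
  det(x·I − A) = x^4 + 20*x^3 + 150*x^2 + 500*x + 625 = (x + 5)^4

Eigenvalues and multiplicities (the geometric multiplicity of λ is n − rank(A − λI), which equals the number of Jordan blocks for λ):
  λ = -5: algebraic multiplicity = 4, geometric multiplicity = 2

Determining the block sizes for each eigenvalue:
  λ = -5: with am = 4 and gm = 2, the partition is not yet determined (e.g. several partitions of 4 into 2 parts exist). Let N = A − (-5)·I. Computing rank(N^1) = 2, rank(N^2) = 1, rank(N^3) = 0; the number of blocks of size ≥ j is rank(N^{j−1}) − rank(N^j), giving [2, 1, 1]. So we have 1 block(s) of size 3, 1 block(s) of size 1 → block sizes [3, 1]

Assembling the blocks gives a Jordan form
J =
  [-5,  1,  0,  0]
  [ 0, -5,  1,  0]
  [ 0,  0, -5,  0]
  [ 0,  0,  0, -5]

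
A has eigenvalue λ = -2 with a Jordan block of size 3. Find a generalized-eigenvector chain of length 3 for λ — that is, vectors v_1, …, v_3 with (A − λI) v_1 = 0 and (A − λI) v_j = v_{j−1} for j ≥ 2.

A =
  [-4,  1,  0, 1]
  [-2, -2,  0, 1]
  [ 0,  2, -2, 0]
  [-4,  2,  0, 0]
A Jordan chain for λ = -2 of length 3:
v_1 = (-2, 0, -4, -4)ᵀ
v_2 = (-2, -2, 0, -4)ᵀ
v_3 = (1, 0, 0, 0)ᵀ

Let N = A − (-2)·I. We want v_3 with N^3 v_3 = 0 but N^2 v_3 ≠ 0; then v_{j-1} := N · v_j for j = 3, …, 2.

Pick v_3 = (1, 0, 0, 0)ᵀ.
Then v_2 = N · v_3 = (-2, -2, 0, -4)ᵀ.
Then v_1 = N · v_2 = (-2, 0, -4, -4)ᵀ.

Sanity check: (A − (-2)·I) v_1 = (0, 0, 0, 0)ᵀ = 0. ✓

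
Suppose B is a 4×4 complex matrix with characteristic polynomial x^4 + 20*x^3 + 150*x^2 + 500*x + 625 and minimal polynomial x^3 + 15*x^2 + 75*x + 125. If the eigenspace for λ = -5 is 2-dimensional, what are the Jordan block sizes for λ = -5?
Block sizes for λ = -5: [3, 1]

Step 1 — from the characteristic polynomial, algebraic multiplicity of λ = -5 is 4. From dim ker(B − (-5)·I) = 2, there are exactly 2 Jordan blocks for λ = -5.
Step 2 — from the minimal polynomial, the factor (x + 5)^3 tells us the largest block for λ = -5 has size 3.
Step 3 — with total size 4, 2 blocks, and largest block 3, the block sizes (in nonincreasing order) are [3, 1].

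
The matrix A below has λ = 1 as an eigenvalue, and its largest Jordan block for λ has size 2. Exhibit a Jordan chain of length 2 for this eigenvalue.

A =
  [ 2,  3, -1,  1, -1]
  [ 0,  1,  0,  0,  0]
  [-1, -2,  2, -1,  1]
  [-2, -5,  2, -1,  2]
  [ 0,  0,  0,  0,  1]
A Jordan chain for λ = 1 of length 2:
v_1 = (1, 0, -1, -2, 0)ᵀ
v_2 = (1, 0, 0, 0, 0)ᵀ

Let N = A − (1)·I. We want v_2 with N^2 v_2 = 0 but N^1 v_2 ≠ 0; then v_{j-1} := N · v_j for j = 2, …, 2.

Pick v_2 = (1, 0, 0, 0, 0)ᵀ.
Then v_1 = N · v_2 = (1, 0, -1, -2, 0)ᵀ.

Sanity check: (A − (1)·I) v_1 = (0, 0, 0, 0, 0)ᵀ = 0. ✓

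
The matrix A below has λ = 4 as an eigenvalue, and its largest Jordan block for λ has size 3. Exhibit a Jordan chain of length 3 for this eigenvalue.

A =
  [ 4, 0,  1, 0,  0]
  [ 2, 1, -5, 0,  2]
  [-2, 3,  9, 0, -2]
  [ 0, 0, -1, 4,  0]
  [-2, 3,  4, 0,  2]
A Jordan chain for λ = 4 of length 3:
v_1 = (-2, 0, 0, 2, 2)ᵀ
v_2 = (0, 2, -2, 0, -2)ᵀ
v_3 = (1, 0, 0, 0, 0)ᵀ

Let N = A − (4)·I. We want v_3 with N^3 v_3 = 0 but N^2 v_3 ≠ 0; then v_{j-1} := N · v_j for j = 3, …, 2.

Pick v_3 = (1, 0, 0, 0, 0)ᵀ.
Then v_2 = N · v_3 = (0, 2, -2, 0, -2)ᵀ.
Then v_1 = N · v_2 = (-2, 0, 0, 2, 2)ᵀ.

Sanity check: (A − (4)·I) v_1 = (0, 0, 0, 0, 0)ᵀ = 0. ✓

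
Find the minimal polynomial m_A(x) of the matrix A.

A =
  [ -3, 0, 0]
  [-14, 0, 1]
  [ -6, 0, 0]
x^3 + 3*x^2

The characteristic polynomial is χ_A(x) = x^2*(x + 3), so the eigenvalues are known. The minimal polynomial is
  m_A(x) = Π_λ (x − λ)^{k_λ}
where k_λ is the size of the *largest* Jordan block for λ (equivalently, the smallest k with (A − λI)^k v = 0 for every generalised eigenvector v of λ).

  λ = -3: largest Jordan block has size 1, contributing (x + 3)
  λ = 0: largest Jordan block has size 2, contributing (x − 0)^2

So m_A(x) = x^2*(x + 3) = x^3 + 3*x^2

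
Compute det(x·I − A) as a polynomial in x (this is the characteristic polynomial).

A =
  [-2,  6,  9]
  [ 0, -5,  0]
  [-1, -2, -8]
x^3 + 15*x^2 + 75*x + 125

Expanding det(x·I − A) (e.g. by cofactor expansion or by noting that A is similar to its Jordan form J, which has the same characteristic polynomial as A) gives
  χ_A(x) = x^3 + 15*x^2 + 75*x + 125
which factors as (x + 5)^3. The eigenvalues (with algebraic multiplicities) are λ = -5 with multiplicity 3.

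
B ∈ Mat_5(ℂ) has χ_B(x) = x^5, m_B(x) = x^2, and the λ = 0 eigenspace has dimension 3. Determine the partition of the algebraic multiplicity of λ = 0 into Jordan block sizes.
Block sizes for λ = 0: [2, 2, 1]

Step 1 — from the characteristic polynomial, algebraic multiplicity of λ = 0 is 5. From dim ker(B − (0)·I) = 3, there are exactly 3 Jordan blocks for λ = 0.
Step 2 — from the minimal polynomial, the factor (x − 0)^2 tells us the largest block for λ = 0 has size 2.
Step 3 — with total size 5, 3 blocks, and largest block 2, the block sizes (in nonincreasing order) are [2, 2, 1].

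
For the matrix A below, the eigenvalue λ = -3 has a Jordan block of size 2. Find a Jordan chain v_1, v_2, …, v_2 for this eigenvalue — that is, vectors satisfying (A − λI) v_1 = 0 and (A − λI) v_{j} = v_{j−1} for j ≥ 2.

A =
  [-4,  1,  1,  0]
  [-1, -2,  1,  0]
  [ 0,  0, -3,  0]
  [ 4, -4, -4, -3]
A Jordan chain for λ = -3 of length 2:
v_1 = (-1, -1, 0, 4)ᵀ
v_2 = (1, 0, 0, 0)ᵀ

Let N = A − (-3)·I. We want v_2 with N^2 v_2 = 0 but N^1 v_2 ≠ 0; then v_{j-1} := N · v_j for j = 2, …, 2.

Pick v_2 = (1, 0, 0, 0)ᵀ.
Then v_1 = N · v_2 = (-1, -1, 0, 4)ᵀ.

Sanity check: (A − (-3)·I) v_1 = (0, 0, 0, 0)ᵀ = 0. ✓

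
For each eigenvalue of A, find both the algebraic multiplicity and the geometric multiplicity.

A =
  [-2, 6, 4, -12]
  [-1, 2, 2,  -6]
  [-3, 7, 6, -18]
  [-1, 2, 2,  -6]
λ = 0: alg = 4, geom = 2

Step 1 — factor the characteristic polynomial to read off the algebraic multiplicities:
  χ_A(x) = x^4

Step 2 — compute geometric multiplicities via the rank-nullity identity g(λ) = n − rank(A − λI):
  rank(A − (0)·I) = 2, so dim ker(A − (0)·I) = n − 2 = 2

Summary:
  λ = 0: algebraic multiplicity = 4, geometric multiplicity = 2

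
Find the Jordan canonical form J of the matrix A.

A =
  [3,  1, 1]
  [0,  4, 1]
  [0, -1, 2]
J_2(3) ⊕ J_1(3)

The characteristic polynomial is
  det(x·I − A) = x^3 - 9*x^2 + 27*x - 27 = (x - 3)^3

Eigenvalues and multiplicities (the geometric multiplicity of λ is n − rank(A − λI), which equals the number of Jordan blocks for λ):
  λ = 3: algebraic multiplicity = 3, geometric multiplicity = 2

Determining the block sizes for each eigenvalue:
  λ = 3: 2 blocks summing to 3 forces exactly one block of size 2 and the rest size 1 → block sizes [2, 1]

Assembling the blocks gives a Jordan form
J =
  [3, 1, 0]
  [0, 3, 0]
  [0, 0, 3]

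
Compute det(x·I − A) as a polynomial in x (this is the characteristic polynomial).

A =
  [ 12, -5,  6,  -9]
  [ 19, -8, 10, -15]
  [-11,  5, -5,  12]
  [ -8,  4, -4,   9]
x^4 - 8*x^3 + 22*x^2 - 24*x + 9

Expanding det(x·I − A) (e.g. by cofactor expansion or by noting that A is similar to its Jordan form J, which has the same characteristic polynomial as A) gives
  χ_A(x) = x^4 - 8*x^3 + 22*x^2 - 24*x + 9
which factors as (x - 3)^2*(x - 1)^2. The eigenvalues (with algebraic multiplicities) are λ = 1 with multiplicity 2, λ = 3 with multiplicity 2.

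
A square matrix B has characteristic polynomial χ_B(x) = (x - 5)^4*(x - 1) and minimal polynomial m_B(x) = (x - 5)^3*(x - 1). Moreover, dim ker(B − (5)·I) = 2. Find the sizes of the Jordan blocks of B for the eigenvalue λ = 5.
Block sizes for λ = 5: [3, 1]

Step 1 — from the characteristic polynomial, algebraic multiplicity of λ = 5 is 4. From dim ker(B − (5)·I) = 2, there are exactly 2 Jordan blocks for λ = 5.
Step 2 — from the minimal polynomial, the factor (x − 5)^3 tells us the largest block for λ = 5 has size 3.
Step 3 — with total size 4, 2 blocks, and largest block 3, the block sizes (in nonincreasing order) are [3, 1].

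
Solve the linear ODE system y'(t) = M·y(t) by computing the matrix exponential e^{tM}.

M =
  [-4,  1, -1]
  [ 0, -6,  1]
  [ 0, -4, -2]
e^{tM} =
  [exp(-4*t), t^2*exp(-4*t) + t*exp(-4*t), -t^2*exp(-4*t)/2 - t*exp(-4*t)]
  [0, -2*t*exp(-4*t) + exp(-4*t), t*exp(-4*t)]
  [0, -4*t*exp(-4*t), 2*t*exp(-4*t) + exp(-4*t)]

Strategy: write M = P · J · P⁻¹ where J is a Jordan canonical form, so e^{tM} = P · e^{tJ} · P⁻¹, and e^{tJ} can be computed block-by-block.

M has Jordan form
J =
  [-4,  1,  0]
  [ 0, -4,  1]
  [ 0,  0, -4]
(up to reordering of blocks).

Per-block formulas:
  For a 3×3 Jordan block J_3(-4): exp(t · J_3(-4)) = e^(-4t)·(I + t·N + (t^2/2)·N^2), where N is the 3×3 nilpotent shift.

After assembling e^{tJ} and conjugating by P, we get:

e^{tM} =
  [exp(-4*t), t^2*exp(-4*t) + t*exp(-4*t), -t^2*exp(-4*t)/2 - t*exp(-4*t)]
  [0, -2*t*exp(-4*t) + exp(-4*t), t*exp(-4*t)]
  [0, -4*t*exp(-4*t), 2*t*exp(-4*t) + exp(-4*t)]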